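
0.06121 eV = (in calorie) 1 eV = 1.6021766e-19 J, so 0.06121 eV = 0.06121 * 1.6021766e-19 = 9.8069232e-21 J. 1 calorie = 4.184 J, so 9.8069232e-21 J = 9.8069232e-21 / 4.184 = 2.3439109e-21 calorie ≈ 2.344e-21 calorie (4 s.f.). Final answer: 2.344e-21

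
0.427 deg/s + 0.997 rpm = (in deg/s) 6.409. Check: 1 deg/s = 0.017453293 rad/s, so 0.427 deg/s = 0.427 * 0.017453293 = 0.0074525559 rad/s. 1 rpm = 0.10471976 rad/s, so 0.997 rpm = 0.997 * 0.10471976 = 0.1044056 rad/s. Sum: 0.0074525559 + 0.1044056 = 0.11185815 rad/s. 1 deg/s = 0.017453293 rad/s, so 0.11185815 rad/s = 0.11185815 / 0.017453293 = 6.409 deg/s.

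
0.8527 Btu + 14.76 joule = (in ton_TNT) 1 Btu = 1055.0559 J, so 0.8527 Btu = 0.8527 * 1055.0559 = 899.64613 J. 14.76 joule = 14.76 J. Sum: 899.64613 + 14.76 = 914.40613 J. 1 ton_TNT = 4.184e+09 J, so 914.40613 J = 914.40613 / 4.184e+09 = 2.1854831e-07 ton_TNT ≈ 2.185e-07 ton_TNT (4 s.f.). Final answer: 2.185e-07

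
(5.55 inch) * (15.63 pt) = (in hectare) 1 inch = 0.0254 m, so 5.55 inch = 5.55 * 0.0254 = 0.14097 m. 1 pt = 0.00035277778 m, so 15.63 pt = 15.63 * 0.00035277778 = 0.0055139167 m. Combine: 0.14097 m * 0.0055139167 m = 0.00077729683 m^2. 1 hectare = 10000 m^2, so 0.00077729683 m^2 = 0.00077729683 / 10000 = 7.7729683e-08 hectare ≈ 7.773e-08 hectare (4 s.f.). Final answer: 7.773e-08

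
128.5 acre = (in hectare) 52. Check: 1 acre = 4046.8564 m^2, so 128.5 acre = 128.5 * 4046.8564 = 520021.05 m^2. 1 hectare = 10000 m^2, so 520021.05 m^2 = 520021.05 / 10000 = 52.002105 hectare ≈ 52 hectare (4 s.f.).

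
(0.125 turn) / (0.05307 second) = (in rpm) 141.3. Check: 1 turn = 6.2831853 rad, so 0.125 turn = 0.125 * 6.2831853 = 0.78539816 rad. 0.05307 second = 0.05307 s. Combine: 0.78539816 rad / 0.05307 s = 14.799287 rad/s. 1 rpm = 0.10471976 rad/s, so 14.799287 rad/s = 14.799287 / 0.10471976 = 141.32278 rpm ≈ 141.3 rpm (4 s.f.).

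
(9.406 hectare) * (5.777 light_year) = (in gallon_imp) 1 hectare = 10000 m^2, so 9.406 hectare = 9.406 * 10000 = 94060 m^2. 1 light_year = 9.4607305e+15 m, so 5.777 light_year = 5.777 * 9.4607305e+15 = 5.465464e+16 m. Combine: 94060 m^2 * 5.465464e+16 m = 5.1408154e+21 m^3. 1 gallon_imp = 0.00454609 m^3, so 5.1408154e+21 m^3 = 5.1408154e+21 / 0.00454609 = 1.1308213e+24 gallon_imp ≈ 1.131e+24 gallon_imp (4 s.f.). Final answer: 1.131e+24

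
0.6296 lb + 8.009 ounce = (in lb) 1.13. Check: 1 lb = 0.45359237 kg, so 0.6296 lb = 0.6296 * 0.45359237 = 0.28558176 kg. 1 ounce = 0.028349523 kg, so 8.009 ounce = 8.009 * 0.028349523 = 0.22705133 kg. Sum: 0.28558176 + 0.22705133 = 0.51263309 kg. 1 lb = 0.45359237 kg, so 0.51263309 kg = 0.51263309 / 0.45359237 = 1.1301625 lb ≈ 1.13 lb (4 s.f.).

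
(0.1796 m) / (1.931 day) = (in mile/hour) 2.408e-06. Check: 0.1796 m is already in m. 1 day = 86400 s, so 1.931 day = 1.931 * 86400 = 166838.4 s. Combine: 0.1796 m / 166838.4 s = 1.0764908e-06 m/s. 1 mile/hour = 0.44704 m/s, so 1.0764908e-06 m/s = 1.0764908e-06 / 0.44704 = 2.4080413e-06 mile/hour ≈ 2.408e-06 mile/hour (4 s.f.).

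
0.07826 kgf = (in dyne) 7.675e+04. Check: 1 kgf = 9.80665 N, so 0.07826 kgf = 0.07826 * 9.80665 = 0.76746843 N. 1 dyne = 1e-05 N, so 0.76746843 N = 0.76746843 / 1e-05 = 76746.843 dyne ≈ 7.675e+04 dyne (4 s.f.).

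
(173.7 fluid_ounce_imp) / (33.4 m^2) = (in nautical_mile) 1 fluid_ounce_imp = 2.8413063e-05 m^3, so 173.7 fluid_ounce_imp = 173.7 * 2.8413063e-05 = 0.004935349 m^3. 33.4 m^2 is already in m^2. Combine: 0.004935349 m^3 / 33.4 m^2 = 0.00014776494 m. 1 nautical_mile = 1852 m, so 0.00014776494 m = 0.00014776494 / 1852 = 7.9786684e-08 nautical_mile ≈ 7.979e-08 nautical_mile (4 s.f.). Final answer: 7.979e-08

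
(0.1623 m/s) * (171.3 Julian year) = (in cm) 0.1623 m/s is already in m/s. 1 Julian year = 31557600 s, so 171.3 Julian year = 171.3 * 31557600 = 5.4058169e+09 s. Combine: 0.1623 m/s * 5.4058169e+09 s = 8.7736408e+08 m. 1 cm = 0.01 m, so 8.7736408e+08 m = 8.7736408e+08 / 0.01 = 8.7736408e+10 cm ≈ 8.774e+10 cm (4 s.f.). Final answer: 8.774e+10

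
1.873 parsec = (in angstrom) 1 parsec = 3.0856776e+16 m, so 1.873 parsec = 1.873 * 3.0856776e+16 = 5.7794741e+16 m. 1 angstrom = 1e-10 m, so 5.7794741e+16 m = 5.7794741e+16 / 1e-10 = 5.7794741e+26 angstrom ≈ 5.779e+26 angstrom (4 s.f.). Final answer: 5.779e+26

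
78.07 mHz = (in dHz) 0.7807. Check: 1 mHz = 0.001 Hz, so 78.07 mHz = 78.07 * 0.001 = 0.07807 Hz. 1 dHz = 0.1 Hz, so 0.07807 Hz = 0.07807 / 0.1 = 0.7807 dHz.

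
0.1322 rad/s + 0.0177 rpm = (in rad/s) 0.1322 rad/s is already in rad/s. 1 rpm = 0.10471976 rad/s, so 0.0177 rpm = 0.0177 * 0.10471976 = 0.0018535397 rad/s. Sum: 0.1322 + 0.0018535397 = 0.13405354 rad/s. Result: 0.13405354 rad/s ≈ 0.1341 rad/s (4 s.f.). Final answer: 0.1341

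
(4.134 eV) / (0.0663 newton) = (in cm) 1 eV = 1.6021766e-19 J, so 4.134 eV = 4.134 * 1.6021766e-19 = 6.6233982e-19 J. 0.0663 newton = 0.0663 N. Combine: 6.6233982e-19 J / 0.0663 N = 9.9900425e-18 m. 1 cm = 0.01 m, so 9.9900425e-18 m = 9.9900425e-18 / 0.01 = 9.9900425e-16 cm ≈ 9.99e-16 cm (4 s.f.). Final answer: 9.99e-16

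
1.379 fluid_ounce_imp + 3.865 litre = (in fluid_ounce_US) 1 fluid_ounce_imp = 2.8413063e-05 m^3, so 1.379 fluid_ounce_imp = 1.379 * 2.8413063e-05 = 3.9181613e-05 m^3. 1 litre = 0.001 m^3, so 3.865 litre = 3.865 * 0.001 = 0.003865 m^3. Sum: 3.9181613e-05 + 0.003865 = 0.0039041816 m^3. 1 fluid_ounce_US = 2.957353e-05 m^3, so 0.0039041816 m^3 = 0.0039041816 / 2.957353e-05 = 132.01609 fluid_ounce_US ≈ 132 fluid_ounce_US (4 s.f.). Final answer: 132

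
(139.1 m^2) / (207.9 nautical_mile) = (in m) 0.0003613. Check: 139.1 m^2 is already in m^2. 1 nautical_mile = 1852 m, so 207.9 nautical_mile = 207.9 * 1852 = 385030.8 m. Combine: 139.1 m^2 / 385030.8 m = 0.0003612698 m. Result: 0.0003612698 m ≈ 0.0003613 m (4 s.f.).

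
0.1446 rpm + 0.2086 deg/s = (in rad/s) 0.01878. Check: 1 rpm = 0.10471976 rad/s, so 0.1446 rpm = 0.1446 * 0.10471976 = 0.015142477 rad/s. 1 deg/s = 0.017453293 rad/s, so 0.2086 deg/s = 0.2086 * 0.017453293 = 0.0036407568 rad/s. Sum: 0.015142477 + 0.0036407568 = 0.018783233 rad/s. Result: 0.018783233 rad/s ≈ 0.01878 rad/s (4 s.f.).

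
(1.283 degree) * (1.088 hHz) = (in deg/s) 1 degree = 0.017453293 rad, so 1.283 degree = 1.283 * 0.017453293 = 0.022392574 rad. 1 hHz = 100 Hz, so 1.088 hHz = 1.088 * 100 = 108.8 Hz. Combine: 0.022392574 rad * 108.8 Hz = 2.4363121 rad/s. 1 deg/s = 0.017453293 rad/s, so 2.4363121 rad/s = 2.4363121 / 0.017453293 = 139.5904 deg/s ≈ 139.6 deg/s (4 s.f.). Final answer: 139.6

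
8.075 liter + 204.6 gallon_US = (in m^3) 0.7826. Check: 1 liter = 0.001 m^3, so 8.075 liter = 8.075 * 0.001 = 0.008075 m^3. 1 gallon_US = 0.0037854118 m^3, so 204.6 gallon_US = 204.6 * 0.0037854118 = 0.77449525 m^3. Sum: 0.008075 + 0.77449525 = 0.78257025 m^3. Result: 0.78257025 m^3 ≈ 0.7826 m^3 (4 s.f.).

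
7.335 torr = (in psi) 1 torr = 133.32237 Pa, so 7.335 torr = 7.335 * 133.32237 = 977.91957 Pa. 1 psi = 6894.7573 Pa, so 977.91957 Pa = 977.91957 / 6894.7573 = 0.14183524 psi ≈ 0.1418 psi (4 s.f.). Final answer: 0.1418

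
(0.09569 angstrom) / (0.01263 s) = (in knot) 1.473e-09. Check: 1 angstrom = 1e-10 m, so 0.09569 angstrom = 0.09569 * 1e-10 = 9.569e-12 m. 0.01263 s is already in s. Combine: 9.569e-12 m / 0.01263 s = 7.5764054e-10 m/s. 1 knot = 0.51444444 m/s, so 7.5764054e-10 m/s = 7.5764054e-10 / 0.51444444 = 1.4727354e-09 knot ≈ 1.473e-09 knot (4 s.f.).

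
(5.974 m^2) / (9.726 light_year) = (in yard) 5.974 m^2 is already in m^2. 1 light_year = 9.4607305e+15 m, so 9.726 light_year = 9.726 * 9.4607305e+15 = 9.2015065e+16 m. Combine: 5.974 m^2 / 9.2015065e+16 m = 6.4924152e-17 m. 1 yard = 0.9144 m, so 6.4924152e-17 m = 6.4924152e-17 / 0.9144 = 7.1001916e-17 yard ≈ 7.1e-17 yard (4 s.f.). Final answer: 7.1e-17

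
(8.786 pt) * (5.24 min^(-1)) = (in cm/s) 0.02707. Check: 1 pt = 0.00035277778 m, so 8.786 pt = 8.786 * 0.00035277778 = 0.0030995056 m. 1 min^(-1) = 0.016666667 Hz, so 5.24 min^(-1) = 5.24 * 0.016666667 = 0.087333333 Hz. Combine: 0.0030995056 m * 0.087333333 Hz = 0.00027069015 m/s. 1 cm/s = 0.01 m/s, so 0.00027069015 m/s = 0.00027069015 / 0.01 = 0.027069015 cm/s ≈ 0.02707 cm/s (4 s.f.).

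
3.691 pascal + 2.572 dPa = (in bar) 3.948e-05. Check: 3.691 pascal = 3.691 Pa. 1 dPa = 0.1 Pa, so 2.572 dPa = 2.572 * 0.1 = 0.2572 Pa. Sum: 3.691 + 0.2572 = 3.9482 Pa. 1 bar = 100000 Pa, so 3.9482 Pa = 3.9482 / 100000 = 3.9482e-05 bar ≈ 3.948e-05 bar (4 s.f.).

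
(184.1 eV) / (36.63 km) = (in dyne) 1 eV = 1.6021766e-19 J, so 184.1 eV = 184.1 * 1.6021766e-19 = 2.9496072e-17 J. 1 km = 1000 m, so 36.63 km = 36.63 * 1000 = 36630 m. Combine: 2.9496072e-17 J / 36630 m = 8.0524357e-22 N. 1 dyne = 1e-05 N, so 8.0524357e-22 N = 8.0524357e-22 / 1e-05 = 8.0524357e-17 dyne ≈ 8.052e-17 dyne (4 s.f.). Final answer: 8.052e-17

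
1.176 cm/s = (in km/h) 0.04234. Check: 1 cm/s = 0.01 m/s, so 1.176 cm/s = 1.176 * 0.01 = 0.01176 m/s. 1 km/h = 0.27777778 m/s, so 0.01176 m/s = 0.01176 / 0.27777778 = 0.042336 km/h ≈ 0.04234 km/h (4 s.f.).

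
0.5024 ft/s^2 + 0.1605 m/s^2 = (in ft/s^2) 1.029. Check: 1 ft/s^2 = 0.3048 m/s^2, so 0.5024 ft/s^2 = 0.5024 * 0.3048 = 0.15313152 m/s^2. 0.1605 m/s^2 is already in m/s^2. Sum: 0.15313152 + 0.1605 = 0.31363152 m/s^2. 1 ft/s^2 = 0.3048 m/s^2, so 0.31363152 m/s^2 = 0.31363152 / 0.3048 = 1.0289748 ft/s^2 ≈ 1.029 ft/s^2 (4 s.f.).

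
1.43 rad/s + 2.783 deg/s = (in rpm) 1.43 rad/s is already in rad/s. 1 deg/s = 0.017453293 rad/s, so 2.783 deg/s = 2.783 * 0.017453293 = 0.048572513 rad/s. Sum: 1.43 + 0.048572513 = 1.4785725 rad/s. 1 rpm = 0.10471976 rad/s, so 1.4785725 rad/s = 1.4785725 / 0.10471976 = 14.119327 rpm ≈ 14.12 rpm (4 s.f.). Final answer: 14.12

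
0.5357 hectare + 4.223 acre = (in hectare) 2.245. Check: 1 hectare = 10000 m^2, so 0.5357 hectare = 0.5357 * 10000 = 5357 m^2. 1 acre = 4046.8564 m^2, so 4.223 acre = 4.223 * 4046.8564 = 17089.875 m^2. Sum: 5357 + 17089.875 = 22446.875 m^2. 1 hectare = 10000 m^2, so 22446.875 m^2 = 22446.875 / 10000 = 2.2446875 hectare ≈ 2.245 hectare (4 s.f.).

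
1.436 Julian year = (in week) 74.93. Check: 1 Julian year = 31557600 s, so 1.436 Julian year = 1.436 * 31557600 = 45316714 s. 1 week = 604800 s, so 45316714 s = 45316714 / 604800 = 74.928429 week ≈ 74.93 week (4 s.f.).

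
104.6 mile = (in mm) 1 mile = 1609.344 m, so 104.6 mile = 104.6 * 1609.344 = 168337.38 m. 1 mm = 0.001 m, so 168337.38 m = 168337.38 / 0.001 = 1.6833738e+08 mm ≈ 1.683e+08 mm (4 s.f.). Final answer: 1.683e+08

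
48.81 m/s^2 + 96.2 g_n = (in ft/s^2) 3255. Check: 48.81 m/s^2 is already in m/s^2. 1 g_n = 9.80665 m/s^2, so 96.2 g_n = 96.2 * 9.80665 = 943.39973 m/s^2. Sum: 48.81 + 943.39973 = 992.20973 m/s^2. 1 ft/s^2 = 0.3048 m/s^2, so 992.20973 m/s^2 = 992.20973 / 0.3048 = 3255.2813 ft/s^2 ≈ 3255 ft/s^2 (4 s.f.).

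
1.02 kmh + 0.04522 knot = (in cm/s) 30.66. Check: 1 kmh = 0.27777778 m/s, so 1.02 kmh = 1.02 * 0.27777778 = 0.28333333 m/s. 1 knot = 0.51444444 m/s, so 0.04522 knot = 0.04522 * 0.51444444 = 0.023263178 m/s. Sum: 0.28333333 + 0.023263178 = 0.30659651 m/s. 1 cm/s = 0.01 m/s, so 0.30659651 m/s = 0.30659651 / 0.01 = 30.659651 cm/s ≈ 30.66 cm/s (4 s.f.).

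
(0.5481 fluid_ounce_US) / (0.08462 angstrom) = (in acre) 473.3. Check: 1 fluid_ounce_US = 2.957353e-05 m^3, so 0.5481 fluid_ounce_US = 0.5481 * 2.957353e-05 = 1.6209252e-05 m^3. 1 angstrom = 1e-10 m, so 0.08462 angstrom = 0.08462 * 1e-10 = 8.462e-12 m. Combine: 1.6209252e-05 m^3 / 8.462e-12 m = 1915534.3 m^2. 1 acre = 4046.8564 m^2, so 1915534.3 m^2 = 1915534.3 / 4046.8564 = 473.33884 acre ≈ 473.3 acre (4 s.f.).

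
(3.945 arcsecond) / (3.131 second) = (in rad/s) 6.109e-06. Check: 1 arcsecond = 4.8481368e-06 rad, so 3.945 arcsecond = 3.945 * 4.8481368e-06 = 1.91259e-05 rad. 3.131 second = 3.131 s. Combine: 1.91259e-05 rad / 3.131 s = 6.1085595e-06 rad/s. Result: 6.1085595e-06 rad/s ≈ 6.109e-06 rad/s (4 s.f.).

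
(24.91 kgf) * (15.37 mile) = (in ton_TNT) 1 kgf = 9.80665 N, so 24.91 kgf = 24.91 * 9.80665 = 244.28365 N. 1 mile = 1609.344 m, so 15.37 mile = 15.37 * 1609.344 = 24735.617 m. Combine: 244.28365 N * 24735.617 m = 6042506.9 J. 1 ton_TNT = 4.184e+09 J, so 6042506.9 J = 6042506.9 / 4.184e+09 = 0.0014441938 ton_TNT ≈ 0.001444 ton_TNT (4 s.f.). Final answer: 0.001444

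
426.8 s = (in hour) 0.1186. Check: 1 hour = 3600 s, so 426.8 s = 426.8 / 3600 = 0.11855556 hour ≈ 0.1186 hour (4 s.f.).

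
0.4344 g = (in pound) 1 g = 0.001 kg, so 0.4344 g = 0.4344 * 0.001 = 0.0004344 kg. 1 pound = 0.45359237 kg, so 0.0004344 kg = 0.0004344 / 0.45359237 = 0.00095768807 pound ≈ 0.0009577 pound (4 s.f.). Final answer: 0.0009577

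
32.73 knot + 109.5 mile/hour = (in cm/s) 6579. Check: 1 knot = 0.51444444 m/s, so 32.73 knot = 32.73 * 0.51444444 = 16.837767 m/s. 1 mile/hour = 0.44704 m/s, so 109.5 mile/hour = 109.5 * 0.44704 = 48.95088 m/s. Sum: 16.837767 + 48.95088 = 65.788647 m/s. 1 cm/s = 0.01 m/s, so 65.788647 m/s = 65.788647 / 0.01 = 6578.8647 cm/s ≈ 6579 cm/s (4 s.f.).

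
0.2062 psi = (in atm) 1 psi = 6894.7573 Pa, so 0.2062 psi = 0.2062 * 6894.7573 = 1421.699 Pa. 1 atm = 101325 Pa, so 1421.699 Pa = 1421.699 / 101325 = 0.014031078 atm ≈ 0.01403 atm (4 s.f.). Final answer: 0.01403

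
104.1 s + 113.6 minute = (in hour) 1.922. Check: 104.1 s is already in s. 1 minute = 60 s, so 113.6 minute = 113.6 * 60 = 6816 s. Sum: 104.1 + 6816 = 6920.1 s. 1 hour = 3600 s, so 6920.1 s = 6920.1 / 3600 = 1.92225 hour ≈ 1.922 hour (4 s.f.).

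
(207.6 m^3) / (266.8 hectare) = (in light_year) 8.225e-21. Check: 207.6 m^3 is already in m^3. 1 hectare = 10000 m^2, so 266.8 hectare = 266.8 * 10000 = 2668000 m^2. Combine: 207.6 m^3 / 2668000 m^2 = 7.7811094e-05 m. 1 light_year = 9.4607305e+15 m, so 7.7811094e-05 m = 7.7811094e-05 / 9.4607305e+15 = 8.2246392e-21 light_year ≈ 8.225e-21 light_year (4 s.f.).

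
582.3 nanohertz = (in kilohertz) 5.823e-10. Check: 1 nanohertz = 1e-09 Hz, so 582.3 nanohertz = 582.3 * 1e-09 = 5.823e-07 Hz. 1 kilohertz = 1000 Hz, so 5.823e-07 Hz = 5.823e-07 / 1000 = 5.823e-10 kilohertz.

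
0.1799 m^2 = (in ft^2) 1 ft^2 = 0.09290304 m^2, so 0.1799 m^2 = 0.1799 / 0.09290304 = 1.9364275 ft^2 ≈ 1.936 ft^2 (4 s.f.). Final answer: 1.936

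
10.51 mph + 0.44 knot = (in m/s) 1 mph = 0.44704 m/s, so 10.51 mph = 10.51 * 0.44704 = 4.6983904 m/s. 1 knot = 0.51444444 m/s, so 0.44 knot = 0.44 * 0.51444444 = 0.22635556 m/s. Sum: 4.6983904 + 0.22635556 = 4.924746 m/s. Result: 4.924746 m/s ≈ 4.925 m/s (4 s.f.). Final answer: 4.925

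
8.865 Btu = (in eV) 1 Btu = 1055.0559 J, so 8.865 Btu = 8.865 * 1055.0559 = 9353.0701 J. 1 eV = 1.6021766e-19 J, so 9353.0701 J = 9353.0701 / 1.6021766e-19 = 5.8377272e+22 eV ≈ 5.838e+22 eV (4 s.f.). Final answer: 5.838e+22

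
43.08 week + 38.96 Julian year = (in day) 1 week = 604800 s, so 43.08 week = 43.08 * 604800 = 26054784 s. 1 Julian year = 31557600 s, so 38.96 Julian year = 38.96 * 31557600 = 1.2294841e+09 s. Sum: 26054784 + 1.2294841e+09 = 1.2555389e+09 s. 1 day = 86400 s, so 1.2555389e+09 s = 1.2555389e+09 / 86400 = 14531.7 day ≈ 1.453e+04 day (4 s.f.). Final answer: 1.453e+04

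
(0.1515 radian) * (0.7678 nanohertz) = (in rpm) 0.1515 radian = 0.1515 rad. 1 nanohertz = 1e-09 Hz, so 0.7678 nanohertz = 0.7678 * 1e-09 = 7.678e-10 Hz. Combine: 0.1515 rad * 7.678e-10 Hz = 1.163217e-10 rad/s. 1 rpm = 0.10471976 rad/s, so 1.163217e-10 rad/s = 1.163217e-10 / 0.10471976 = 1.1107904e-09 rpm ≈ 1.111e-09 rpm (4 s.f.). Final answer: 1.111e-09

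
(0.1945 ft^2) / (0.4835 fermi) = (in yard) 4.087e+13. Check: 1 ft^2 = 0.09290304 m^2, so 0.1945 ft^2 = 0.1945 * 0.09290304 = 0.018069641 m^2. 1 fermi = 1e-15 m, so 0.4835 fermi = 0.4835 * 1e-15 = 4.835e-16 m. Combine: 0.018069641 m^2 / 4.835e-16 m = 3.7372578e+13 m. 1 yard = 0.9144 m, so 3.7372578e+13 m = 3.7372578e+13 / 0.9144 = 4.0871148e+13 yard ≈ 4.087e+13 yard (4 s.f.).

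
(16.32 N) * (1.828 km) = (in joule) 2.983e+04. Check: 16.32 N is already in N. 1 km = 1000 m, so 1.828 km = 1.828 * 1000 = 1828 m. Combine: 16.32 N * 1828 m = 29832.96 J. 29832.96 J = 29832.96 joule ≈ 2.983e+04 joule (4 s.f.).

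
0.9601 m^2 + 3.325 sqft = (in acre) 0.0003136. Check: 0.9601 m^2 is already in m^2. 1 sqft = 0.09290304 m^2, so 3.325 sqft = 3.325 * 0.09290304 = 0.30890261 m^2. Sum: 0.9601 + 0.30890261 = 1.2690026 m^2. 1 acre = 4046.8564 m^2, so 1.2690026 m^2 = 1.2690026 / 4046.8564 = 0.00031357737 acre ≈ 0.0003136 acre (4 s.f.).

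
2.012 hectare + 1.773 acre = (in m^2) 2.73e+04. Check: 1 hectare = 10000 m^2, so 2.012 hectare = 2.012 * 10000 = 20120 m^2. 1 acre = 4046.8564 m^2, so 1.773 acre = 1.773 * 4046.8564 = 7175.0764 m^2. Sum: 20120 + 7175.0764 = 27295.076 m^2. Result: 27295.076 m^2 ≈ 2.73e+04 m^2 (4 s.f.).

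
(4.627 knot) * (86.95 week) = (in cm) 1.252e+10. Check: 1 knot = 0.51444444 m/s, so 4.627 knot = 4.627 * 0.51444444 = 2.3803344 m/s. 1 week = 604800 s, so 86.95 week = 86.95 * 604800 = 52587360 s. Combine: 2.3803344 m/s * 52587360 s = 1.251755e+08 m. 1 cm = 0.01 m, so 1.251755e+08 m = 1.251755e+08 / 0.01 = 1.251755e+10 cm ≈ 1.252e+10 cm (4 s.f.).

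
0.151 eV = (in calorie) 5.782e-21. Check: 1 eV = 1.6021766e-19 J, so 0.151 eV = 0.151 * 1.6021766e-19 = 2.4192867e-20 J. 1 calorie = 4.184 J, so 2.4192867e-20 J = 2.4192867e-20 / 4.184 = 5.782234e-21 calorie ≈ 5.782e-21 calorie (4 s.f.).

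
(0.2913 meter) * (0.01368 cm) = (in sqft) 0.2913 meter = 0.2913 m. 1 cm = 0.01 m, so 0.01368 cm = 0.01368 * 0.01 = 0.0001368 m. Combine: 0.2913 m * 0.0001368 m = 3.984984e-05 m^2. 1 sqft = 0.09290304 m^2, so 3.984984e-05 m^2 = 3.984984e-05 / 0.09290304 = 0.00042894011 sqft ≈ 0.0004289 sqft (4 s.f.). Final answer: 0.0004289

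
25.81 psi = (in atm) 1 psi = 6894.7573 Pa, so 25.81 psi = 25.81 * 6894.7573 = 177953.69 Pa. 1 atm = 101325 Pa, so 177953.69 Pa = 177953.69 / 101325 = 1.7562663 atm ≈ 1.756 atm (4 s.f.). Final answer: 1.756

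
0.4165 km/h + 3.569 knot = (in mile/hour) 4.366. Check: 1 km/h = 0.27777778 m/s, so 0.4165 km/h = 0.4165 * 0.27777778 = 0.11569444 m/s. 1 knot = 0.51444444 m/s, so 3.569 knot = 3.569 * 0.51444444 = 1.8360522 m/s. Sum: 0.11569444 + 1.8360522 = 1.9517467 m/s. 1 mile/hour = 0.44704 m/s, so 1.9517467 m/s = 1.9517467 / 0.44704 = 4.365933 mile/hour ≈ 4.366 mile/hour (4 s.f.).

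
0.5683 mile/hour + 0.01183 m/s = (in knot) 1 mile/hour = 0.44704 m/s, so 0.5683 mile/hour = 0.5683 * 0.44704 = 0.25405283 m/s. 0.01183 m/s is already in m/s. Sum: 0.25405283 + 0.01183 = 0.26588283 m/s. 1 knot = 0.51444444 m/s, so 0.26588283 m/s = 0.26588283 / 0.51444444 = 0.51683488 knot ≈ 0.5168 knot (4 s.f.). Final answer: 0.5168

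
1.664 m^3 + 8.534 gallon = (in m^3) 1.664 m^3 is already in m^3. 1 gallon = 0.0037854118 m^3, so 8.534 gallon = 8.534 * 0.0037854118 = 0.032304704 m^3. Sum: 1.664 + 0.032304704 = 1.6963047 m^3. Result: 1.6963047 m^3 ≈ 1.696 m^3 (4 s.f.). Final answer: 1.696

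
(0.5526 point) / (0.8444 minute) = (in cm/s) 1 point = 0.00035277778 m, so 0.5526 point = 0.5526 * 0.00035277778 = 0.000194945 m. 1 minute = 60 s, so 0.8444 minute = 0.8444 * 60 = 50.664 s. Combine: 0.000194945 m / 50.664 s = 3.8478012e-06 m/s. 1 cm/s = 0.01 m/s, so 3.8478012e-06 m/s = 3.8478012e-06 / 0.01 = 0.00038478012 cm/s ≈ 0.0003848 cm/s (4 s.f.). Final answer: 0.0003848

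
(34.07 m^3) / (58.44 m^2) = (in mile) 34.07 m^3 is already in m^3. 58.44 m^2 is already in m^2. Combine: 34.07 m^3 / 58.44 m^2 = 0.5829911 m. 1 mile = 1609.344 m, so 0.5829911 m = 0.5829911 / 1609.344 = 0.00036225388 mile ≈ 0.0003623 mile (4 s.f.). Final answer: 0.0003623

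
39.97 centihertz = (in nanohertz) 1 centihertz = 0.01 Hz, so 39.97 centihertz = 39.97 * 0.01 = 0.3997 Hz. 1 nanohertz = 1e-09 Hz, so 0.3997 Hz = 0.3997 / 1e-09 = 3.997e+08 nanohertz. Final answer: 3.997e+08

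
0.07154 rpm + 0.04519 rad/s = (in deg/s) 1 rpm = 0.10471976 rad/s, so 0.07154 rpm = 0.07154 * 0.10471976 = 0.0074916513 rad/s. 0.04519 rad/s is already in rad/s. Sum: 0.0074916513 + 0.04519 = 0.052681651 rad/s. 1 deg/s = 0.017453293 rad/s, so 0.052681651 rad/s = 0.052681651 / 0.017453293 = 3.0184363 deg/s ≈ 3.018 deg/s (4 s.f.). Final answer: 3.018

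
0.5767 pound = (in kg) 1 pound = 0.45359237 kg, so 0.5767 pound = 0.5767 * 0.45359237 = 0.26158672 kg. Result: 0.26158672 kg ≈ 0.2616 kg (4 s.f.). Final answer: 0.2616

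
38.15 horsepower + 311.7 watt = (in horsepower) 1 horsepower = 745.69987 W, so 38.15 horsepower = 38.15 * 745.69987 = 28448.45 W. 311.7 watt = 311.7 W. Sum: 28448.45 + 311.7 = 28760.15 W. 1 horsepower = 745.69987 W, so 28760.15 W = 28760.15 / 745.69987 = 38.567997 horsepower ≈ 38.57 horsepower (4 s.f.). Final answer: 38.57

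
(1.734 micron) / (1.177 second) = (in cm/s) 0.0001473. Check: 1 micron = 1e-06 m, so 1.734 micron = 1.734 * 1e-06 = 1.734e-06 m. 1.177 second = 1.177 s. Combine: 1.734e-06 m / 1.177 s = 1.473237e-06 m/s. 1 cm/s = 0.01 m/s, so 1.473237e-06 m/s = 1.473237e-06 / 0.01 = 0.0001473237 cm/s ≈ 0.0001473 cm/s (4 s.f.).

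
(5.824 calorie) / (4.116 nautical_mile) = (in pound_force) 1 calorie = 4.184 J, so 5.824 calorie = 5.824 * 4.184 = 24.367616 J. 1 nautical_mile = 1852 m, so 4.116 nautical_mile = 4.116 * 1852 = 7622.832 m. Combine: 24.367616 J / 7622.832 m = 0.0031966618 N. 1 pound_force = 4.4482216 N, so 0.0031966618 N = 0.0031966618 / 4.4482216 = 0.00071863816 pound_force ≈ 0.0007186 pound_force (4 s.f.). Final answer: 0.0007186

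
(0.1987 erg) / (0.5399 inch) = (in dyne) 0.1449. Check: 1 erg = 1e-07 J, so 0.1987 erg = 0.1987 * 1e-07 = 1.987e-08 J. 1 inch = 0.0254 m, so 0.5399 inch = 0.5399 * 0.0254 = 0.01371346 m. Combine: 1.987e-08 J / 0.01371346 m = 1.4489414e-06 N. 1 dyne = 1e-05 N, so 1.4489414e-06 N = 1.4489414e-06 / 1e-05 = 0.14489414 dyne ≈ 0.1449 dyne (4 s.f.).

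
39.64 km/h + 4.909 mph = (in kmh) 1 km/h = 0.27777778 m/s, so 39.64 km/h = 39.64 * 0.27777778 = 11.011111 m/s. 1 mph = 0.44704 m/s, so 4.909 mph = 4.909 * 0.44704 = 2.1945194 m/s. Sum: 11.011111 + 2.1945194 = 13.20563 m/s. 1 kmh = 0.27777778 m/s, so 13.20563 m/s = 13.20563 / 0.27777778 = 47.54027 kmh ≈ 47.54 kmh (4 s.f.). Final answer: 47.54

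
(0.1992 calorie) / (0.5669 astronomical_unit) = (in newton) 1 calorie = 4.184 J, so 0.1992 calorie = 0.1992 * 4.184 = 0.8334528 J. 1 astronomical_unit = 1.4959787e+11 m, so 0.5669 astronomical_unit = 0.5669 * 1.4959787e+11 = 8.4807033e+10 m. Combine: 0.8334528 J / 8.4807033e+10 m = 9.8276378e-12 N. 9.8276378e-12 N = 9.8276378e-12 newton ≈ 9.828e-12 newton (4 s.f.). Final answer: 9.828e-12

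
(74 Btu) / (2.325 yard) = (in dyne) 1 Btu = 1055.0559 J, so 74 Btu = 74 * 1055.0559 = 78074.133 J. 1 yard = 0.9144 m, so 2.325 yard = 2.325 * 0.9144 = 2.12598 m. Combine: 78074.133 J / 2.12598 m = 36723.832 N. 1 dyne = 1e-05 N, so 36723.832 N = 36723.832 / 1e-05 = 3.6723832e+09 dyne ≈ 3.672e+09 dyne (4 s.f.). Final answer: 3.672e+09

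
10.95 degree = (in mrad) 1 degree = 0.017453293 rad, so 10.95 degree = 10.95 * 0.017453293 = 0.19111355 rad. 1 mrad = 0.001 rad, so 0.19111355 rad = 0.19111355 / 0.001 = 191.11355 mrad ≈ 191.1 mrad (4 s.f.). Final answer: 191.1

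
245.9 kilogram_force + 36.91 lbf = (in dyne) 1 kilogram_force = 9.80665 N, so 245.9 kilogram_force = 245.9 * 9.80665 = 2411.4552 N. 1 lbf = 4.4482216 N, so 36.91 lbf = 36.91 * 4.4482216 = 164.18386 N. Sum: 2411.4552 + 164.18386 = 2575.6391 N. 1 dyne = 1e-05 N, so 2575.6391 N = 2575.6391 / 1e-05 = 2.5756391e+08 dyne ≈ 2.576e+08 dyne (4 s.f.). Final answer: 2.576e+08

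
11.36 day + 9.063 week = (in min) 1 day = 86400 s, so 11.36 day = 11.36 * 86400 = 981504 s. 1 week = 604800 s, so 9.063 week = 9.063 * 604800 = 5481302.4 s. Sum: 981504 + 5481302.4 = 6462806.4 s. 1 min = 60 s, so 6462806.4 s = 6462806.4 / 60 = 107713.44 min ≈ 1.077e+05 min (4 s.f.). Final answer: 1.077e+05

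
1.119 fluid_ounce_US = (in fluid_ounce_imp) 1.165. Check: 1 fluid_ounce_US = 2.957353e-05 m^3, so 1.119 fluid_ounce_US = 1.119 * 2.957353e-05 = 3.309278e-05 m^3. 1 fluid_ounce_imp = 2.8413063e-05 m^3, so 3.309278e-05 m^3 = 3.309278e-05 / 2.8413063e-05 = 1.164703 fluid_ounce_imp ≈ 1.165 fluid_ounce_imp (4 s.f.).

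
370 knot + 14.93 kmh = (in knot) 378.1. Check: 1 knot = 0.51444444 m/s, so 370 knot = 370 * 0.51444444 = 190.34444 m/s. 1 kmh = 0.27777778 m/s, so 14.93 kmh = 14.93 * 0.27777778 = 4.1472222 m/s. Sum: 190.34444 + 4.1472222 = 194.49167 m/s. 1 knot = 0.51444444 m/s, so 194.49167 m/s = 194.49167 / 0.51444444 = 378.06156 knot ≈ 378.1 knot (4 s.f.).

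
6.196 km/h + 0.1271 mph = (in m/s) 1 km/h = 0.27777778 m/s, so 6.196 km/h = 6.196 * 0.27777778 = 1.7211111 m/s. 1 mph = 0.44704 m/s, so 0.1271 mph = 0.1271 * 0.44704 = 0.056818784 m/s. Sum: 1.7211111 + 0.056818784 = 1.7779299 m/s. Result: 1.7779299 m/s ≈ 1.778 m/s (4 s.f.). Final answer: 1.778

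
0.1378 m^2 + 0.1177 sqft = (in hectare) 1.487e-05. Check: 0.1378 m^2 is already in m^2. 1 sqft = 0.09290304 m^2, so 0.1177 sqft = 0.1177 * 0.09290304 = 0.010934688 m^2. Sum: 0.1378 + 0.010934688 = 0.14873469 m^2. 1 hectare = 10000 m^2, so 0.14873469 m^2 = 0.14873469 / 10000 = 1.4873469e-05 hectare ≈ 1.487e-05 hectare (4 s.f.).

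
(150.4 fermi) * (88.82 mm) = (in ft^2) 1.438e-13. Check: 1 fermi = 1e-15 m, so 150.4 fermi = 150.4 * 1e-15 = 1.504e-13 m. 1 mm = 0.001 m, so 88.82 mm = 88.82 * 0.001 = 0.08882 m. Combine: 1.504e-13 m * 0.08882 m = 1.3358528e-14 m^2. 1 ft^2 = 0.09290304 m^2, so 1.3358528e-14 m^2 = 1.3358528e-14 / 0.09290304 = 1.4379e-13 ft^2 ≈ 1.438e-13 ft^2 (4 s.f.).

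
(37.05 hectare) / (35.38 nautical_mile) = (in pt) 1.603e+04. Check: 1 hectare = 10000 m^2, so 37.05 hectare = 37.05 * 10000 = 370500 m^2. 1 nautical_mile = 1852 m, so 35.38 nautical_mile = 35.38 * 1852 = 65523.76 m. Combine: 370500 m^2 / 65523.76 m = 5.6544374 m. 1 pt = 0.00035277778 m, so 5.6544374 m = 5.6544374 / 0.00035277778 = 16028.327 pt ≈ 1.603e+04 pt (4 s.f.).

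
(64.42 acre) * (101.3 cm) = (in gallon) 1 acre = 4046.8564 m^2, so 64.42 acre = 64.42 * 4046.8564 = 260698.49 m^2. 1 cm = 0.01 m, so 101.3 cm = 101.3 * 0.01 = 1.013 m. Combine: 260698.49 m^2 * 1.013 m = 264087.57 m^3. 1 gallon = 0.0037854118 m^3, so 264087.57 m^3 = 264087.57 / 0.0037854118 = 69764556 gallon ≈ 6.976e+07 gallon (4 s.f.). Final answer: 6.976e+07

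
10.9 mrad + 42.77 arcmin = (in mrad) 23.34. Check: 1 mrad = 0.001 rad, so 10.9 mrad = 10.9 * 0.001 = 0.0109 rad. 1 arcmin = 0.00029088821 rad, so 42.77 arcmin = 42.77 * 0.00029088821 = 0.012441289 rad. Sum: 0.0109 + 0.012441289 = 0.023341289 rad. 1 mrad = 0.001 rad, so 0.023341289 rad = 0.023341289 / 0.001 = 23.341289 mrad ≈ 23.34 mrad (4 s.f.).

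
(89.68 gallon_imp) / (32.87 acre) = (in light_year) 3.24e-22. Check: 1 gallon_imp = 0.00454609 m^3, so 89.68 gallon_imp = 89.68 * 0.00454609 = 0.40769335 m^3. 1 acre = 4046.8564 m^2, so 32.87 acre = 32.87 * 4046.8564 = 133020.17 m^2. Combine: 0.40769335 m^3 / 133020.17 m^2 = 3.0648987e-06 m. 1 light_year = 9.4607305e+15 m, so 3.0648987e-06 m = 3.0648987e-06 / 9.4607305e+15 = 3.2396005e-22 light_year ≈ 3.24e-22 light_year (4 s.f.).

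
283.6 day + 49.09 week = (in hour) 1 day = 86400 s, so 283.6 day = 283.6 * 86400 = 24503040 s. 1 week = 604800 s, so 49.09 week = 49.09 * 604800 = 29689632 s. Sum: 24503040 + 29689632 = 54192672 s. 1 hour = 3600 s, so 54192672 s = 54192672 / 3600 = 15053.52 hour ≈ 1.505e+04 hour (4 s.f.). Final answer: 1.505e+04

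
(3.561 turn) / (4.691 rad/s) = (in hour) 0.001325. Check: 1 turn = 6.2831853 rad, so 3.561 turn = 3.561 * 6.2831853 = 22.374423 rad. 4.691 rad/s is already in rad/s. Combine: 22.374423 rad / 4.691 rad/s = 4.7696489 s. 1 hour = 3600 s, so 4.7696489 s = 4.7696489 / 3600 = 0.0013249025 hour ≈ 0.001325 hour (4 s.f.).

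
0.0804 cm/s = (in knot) 1 cm/s = 0.01 m/s, so 0.0804 cm/s = 0.0804 * 0.01 = 0.000804 m/s. 1 knot = 0.51444444 m/s, so 0.000804 m/s = 0.000804 / 0.51444444 = 0.001562851 knot ≈ 0.001563 knot (4 s.f.). Final answer: 0.001563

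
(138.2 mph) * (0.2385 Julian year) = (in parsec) 1.507e-08. Check: 1 mph = 0.44704 m/s, so 138.2 mph = 138.2 * 0.44704 = 61.780928 m/s. 1 Julian year = 31557600 s, so 0.2385 Julian year = 0.2385 * 31557600 = 7526487.6 s. Combine: 61.780928 m/s * 7526487.6 s = 4.6499339e+08 m. 1 parsec = 3.0856776e+16 m, so 4.6499339e+08 m = 4.6499339e+08 / 3.0856776e+16 = 1.5069409e-08 parsec ≈ 1.507e-08 parsec (4 s.f.).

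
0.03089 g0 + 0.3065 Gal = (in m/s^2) 1 g0 = 9.80665 m/s^2, so 0.03089 g0 = 0.03089 * 9.80665 = 0.30292742 m/s^2. 1 Gal = 0.01 m/s^2, so 0.3065 Gal = 0.3065 * 0.01 = 0.003065 m/s^2. Sum: 0.30292742 + 0.003065 = 0.30599242 m/s^2. Result: 0.30599242 m/s^2 ≈ 0.306 m/s^2 (4 s.f.). Final answer: 0.306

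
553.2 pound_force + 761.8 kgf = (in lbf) 1 pound_force = 4.4482216 N, so 553.2 pound_force = 553.2 * 4.4482216 = 2460.7562 N. 1 kgf = 9.80665 N, so 761.8 kgf = 761.8 * 9.80665 = 7470.706 N. Sum: 2460.7562 + 7470.706 = 9931.4622 N. 1 lbf = 4.4482216 N, so 9931.4622 N = 9931.4622 / 4.4482216 = 2232.6815 lbf ≈ 2233 lbf (4 s.f.). Final answer: 2233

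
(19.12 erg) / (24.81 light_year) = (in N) 1 erg = 1e-07 J, so 19.12 erg = 19.12 * 1e-07 = 1.912e-06 J. 1 light_year = 9.4607305e+15 m, so 24.81 light_year = 24.81 * 9.4607305e+15 = 2.3472072e+17 m. Combine: 1.912e-06 J / 2.3472072e+17 m = 8.1458508e-24 N. Result: 8.1458508e-24 N ≈ 8.146e-24 N (4 s.f.). Final answer: 8.146e-24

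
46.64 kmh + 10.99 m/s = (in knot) 1 kmh = 0.27777778 m/s, so 46.64 kmh = 46.64 * 0.27777778 = 12.955556 m/s. 10.99 m/s is already in m/s. Sum: 12.955556 + 10.99 = 23.945556 m/s. 1 knot = 0.51444444 m/s, so 23.945556 m/s = 23.945556 / 0.51444444 = 46.546436 knot ≈ 46.55 knot (4 s.f.). Final answer: 46.55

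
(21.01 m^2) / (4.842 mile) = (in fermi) 2.696e+12. Check: 21.01 m^2 is already in m^2. 1 mile = 1609.344 m, so 4.842 mile = 4.842 * 1609.344 = 7792.4436 m. Combine: 21.01 m^2 / 7792.4436 m = 0.0026962017 m. 1 fermi = 1e-15 m, so 0.0026962017 m = 0.0026962017 / 1e-15 = 2.6962017e+12 fermi ≈ 2.696e+12 fermi (4 s.f.).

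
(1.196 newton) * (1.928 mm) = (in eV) 1.439e+16. Check: 1.196 newton = 1.196 N. 1 mm = 0.001 m, so 1.928 mm = 1.928 * 0.001 = 0.001928 m. Combine: 1.196 N * 0.001928 m = 0.002305888 J. 1 eV = 1.6021766e-19 J, so 0.002305888 J = 0.002305888 / 1.6021766e-19 = 1.4392221e+16 eV ≈ 1.439e+16 eV (4 s.f.).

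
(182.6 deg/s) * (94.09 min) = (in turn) 2863. Check: 1 deg/s = 0.017453293 rad/s, so 182.6 deg/s = 182.6 * 0.017453293 = 3.1869712 rad/s. 1 min = 60 s, so 94.09 min = 94.09 * 60 = 5645.4 s. Combine: 3.1869712 rad/s * 5645.4 s = 17991.727 rad. 1 turn = 6.2831853 rad, so 17991.727 rad = 17991.727 / 6.2831853 = 2863.4723 turn ≈ 2863 turn (4 s.f.).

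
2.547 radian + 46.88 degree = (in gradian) 2.547 radian = 2.547 rad. 1 degree = 0.017453293 rad, so 46.88 degree = 46.88 * 0.017453293 = 0.81821035 rad. Sum: 2.547 + 0.81821035 = 3.3652104 rad. 1 gradian = 0.015707963 rad, so 3.3652104 rad = 3.3652104 / 0.015707963 = 214.23594 gradian ≈ 214.2 gradian (4 s.f.). Final answer: 214.2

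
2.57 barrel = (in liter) 408.6. Check: 1 barrel = 0.15898729 m^3, so 2.57 barrel = 2.57 * 0.15898729 = 0.40859735 m^3. 1 liter = 0.001 m^3, so 0.40859735 m^3 = 0.40859735 / 0.001 = 408.59735 liter ≈ 408.6 liter (4 s.f.).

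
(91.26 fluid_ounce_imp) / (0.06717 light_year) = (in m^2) 4.08e-18. Check: 1 fluid_ounce_imp = 2.8413063e-05 m^3, so 91.26 fluid_ounce_imp = 91.26 * 2.8413063e-05 = 0.0025929761 m^3. 1 light_year = 9.4607305e+15 m, so 0.06717 light_year = 0.06717 * 9.4607305e+15 = 6.3547727e+14 m. Combine: 0.0025929761 m^3 / 6.3547727e+14 m = 4.0803601e-18 m^2. Result: 4.0803601e-18 m^2 ≈ 4.08e-18 m^2 (4 s.f.).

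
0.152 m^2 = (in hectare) 1.52e-05. Check: 1 hectare = 10000 m^2, so 0.152 m^2 = 0.152 / 10000 = 1.52e-05 hectare.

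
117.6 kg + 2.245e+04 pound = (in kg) 117.6 kg is already in kg. 1 pound = 0.45359237 kg, so 2.245e+04 pound = 2.245e+04 * 0.45359237 = 10183.149 kg. Sum: 117.6 + 10183.149 = 10300.749 kg. Result: 10300.749 kg ≈ 1.03e+04 kg (4 s.f.). Final answer: 1.03e+04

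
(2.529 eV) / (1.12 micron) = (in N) 3.618e-13. Check: 1 eV = 1.6021766e-19 J, so 2.529 eV = 2.529 * 1.6021766e-19 = 4.0519047e-19 J. 1 micron = 1e-06 m, so 1.12 micron = 1.12 * 1e-06 = 1.12e-06 m. Combine: 4.0519047e-19 J / 1.12e-06 m = 3.6177721e-13 N. Result: 3.6177721e-13 N ≈ 3.618e-13 N (4 s.f.).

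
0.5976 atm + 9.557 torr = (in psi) 8.967. Check: 1 atm = 101325 Pa, so 0.5976 atm = 0.5976 * 101325 = 60551.82 Pa. 1 torr = 133.32237 Pa, so 9.557 torr = 9.557 * 133.32237 = 1274.1619 Pa. Sum: 60551.82 + 1274.1619 = 61825.982 Pa. 1 psi = 6894.7573 Pa, so 61825.982 Pa = 61825.982 / 6894.7573 = 8.9671005 psi ≈ 8.967 psi (4 s.f.).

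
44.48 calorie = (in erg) 1 calorie = 4.184 J, so 44.48 calorie = 44.48 * 4.184 = 186.10432 J. 1 erg = 1e-07 J, so 186.10432 J = 186.10432 / 1e-07 = 1.8610432e+09 erg ≈ 1.861e+09 erg (4 s.f.). Final answer: 1.861e+09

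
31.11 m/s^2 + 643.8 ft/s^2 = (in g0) 23.18. Check: 31.11 m/s^2 is already in m/s^2. 1 ft/s^2 = 0.3048 m/s^2, so 643.8 ft/s^2 = 643.8 * 0.3048 = 196.23024 m/s^2. Sum: 31.11 + 196.23024 = 227.34024 m/s^2. 1 g0 = 9.80665 m/s^2, so 227.34024 m/s^2 = 227.34024 / 9.80665 = 23.182253 g0 ≈ 23.18 g0 (4 s.f.).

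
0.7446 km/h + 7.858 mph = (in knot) 7.23. Check: 1 km/h = 0.27777778 m/s, so 0.7446 km/h = 0.7446 * 0.27777778 = 0.20683333 m/s. 1 mph = 0.44704 m/s, so 7.858 mph = 7.858 * 0.44704 = 3.5128403 m/s. Sum: 0.20683333 + 3.5128403 = 3.7196737 m/s. 1 knot = 0.51444444 m/s, so 3.7196737 m/s = 3.7196737 / 0.51444444 = 7.2304671 knot ≈ 7.23 knot (4 s.f.).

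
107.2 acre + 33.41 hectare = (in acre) 1 acre = 4046.8564 m^2, so 107.2 acre = 107.2 * 4046.8564 = 433823.01 m^2. 1 hectare = 10000 m^2, so 33.41 hectare = 33.41 * 10000 = 334100 m^2. Sum: 433823.01 + 334100 = 767923.01 m^2. 1 acre = 4046.8564 m^2, so 767923.01 m^2 = 767923.01 / 4046.8564 = 189.75791 acre ≈ 189.8 acre (4 s.f.). Final answer: 189.8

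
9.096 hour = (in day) 0.379. Check: 1 hour = 3600 s, so 9.096 hour = 9.096 * 3600 = 32745.6 s. 1 day = 86400 s, so 32745.6 s = 32745.6 / 86400 = 0.379 day.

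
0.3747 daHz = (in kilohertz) 1 daHz = 10 Hz, so 0.3747 daHz = 0.3747 * 10 = 3.747 Hz. 1 kilohertz = 1000 Hz, so 3.747 Hz = 3.747 / 1000 = 0.003747 kilohertz. Final answer: 0.003747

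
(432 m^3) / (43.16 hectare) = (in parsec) 432 m^3 is already in m^3. 1 hectare = 10000 m^2, so 43.16 hectare = 43.16 * 10000 = 431600 m^2. Combine: 432 m^3 / 431600 m^2 = 0.0010009268 m. 1 parsec = 3.0856776e+16 m, so 0.0010009268 m = 0.0010009268 / 3.0856776e+16 = 3.2437828e-20 parsec ≈ 3.244e-20 parsec (4 s.f.). Final answer: 3.244e-20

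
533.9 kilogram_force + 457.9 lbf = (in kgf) 741.6. Check: 1 kilogram_force = 9.80665 N, so 533.9 kilogram_force = 533.9 * 9.80665 = 5235.7704 N. 1 lbf = 4.4482216 N, so 457.9 lbf = 457.9 * 4.4482216 = 2036.8407 N. Sum: 5235.7704 + 2036.8407 = 7272.6111 N. 1 kgf = 9.80665 N, so 7272.6111 N = 7272.6111 / 9.80665 = 741.59995 kgf ≈ 741.6 kgf (4 s.f.).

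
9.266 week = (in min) 9.34e+04. Check: 1 week = 604800 s, so 9.266 week = 9.266 * 604800 = 5604076.8 s. 1 min = 60 s, so 5604076.8 s = 5604076.8 / 60 = 93401.28 min ≈ 9.34e+04 min (4 s.f.).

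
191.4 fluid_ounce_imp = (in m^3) 1 fluid_ounce_imp = 2.8413063e-05 m^3, so 191.4 fluid_ounce_imp = 191.4 * 2.8413063e-05 = 0.0054382602 m^3. Result: 0.0054382602 m^3 ≈ 0.005438 m^3 (4 s.f.). Final answer: 0.005438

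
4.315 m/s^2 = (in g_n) 0.44. Check: 1 g_n = 9.80665 m/s^2, so 4.315 m/s^2 = 4.315 / 9.80665 = 0.44000755 g_n ≈ 0.44 g_n (4 s.f.).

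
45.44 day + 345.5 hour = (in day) 1 day = 86400 s, so 45.44 day = 45.44 * 86400 = 3926016 s. 1 hour = 3600 s, so 345.5 hour = 345.5 * 3600 = 1243800 s. Sum: 3926016 + 1243800 = 5169816 s. 1 day = 86400 s, so 5169816 s = 5169816 / 86400 = 59.835833 day ≈ 59.84 day (4 s.f.). Final answer: 59.84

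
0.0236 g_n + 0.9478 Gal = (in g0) 0.02457. Check: 1 g_n = 9.80665 m/s^2, so 0.0236 g_n = 0.0236 * 9.80665 = 0.23143694 m/s^2. 1 Gal = 0.01 m/s^2, so 0.9478 Gal = 0.9478 * 0.01 = 0.009478 m/s^2. Sum: 0.23143694 + 0.009478 = 0.24091494 m/s^2. 1 g0 = 9.80665 m/s^2, so 0.24091494 m/s^2 = 0.24091494 / 9.80665 = 0.024566487 g0 ≈ 0.02457 g0 (4 s.f.).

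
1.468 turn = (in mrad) 1 turn = 6.2831853 rad, so 1.468 turn = 1.468 * 6.2831853 = 9.223716 rad. 1 mrad = 0.001 rad, so 9.223716 rad = 9.223716 / 0.001 = 9223.716 mrad ≈ 9224 mrad (4 s.f.). Final answer: 9224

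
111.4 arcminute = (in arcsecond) 1 arcminute = 0.00029088821 rad, so 111.4 arcminute = 111.4 * 0.00029088821 = 0.032404946 rad. 1 arcsecond = 4.8481368e-06 rad, so 0.032404946 rad = 0.032404946 / 4.8481368e-06 = 6684 arcsecond. Final answer: 6684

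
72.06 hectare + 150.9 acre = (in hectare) 133.1. Check: 1 hectare = 10000 m^2, so 72.06 hectare = 72.06 * 10000 = 720600 m^2. 1 acre = 4046.8564 m^2, so 150.9 acre = 150.9 * 4046.8564 = 610670.63 m^2. Sum: 720600 + 610670.63 = 1331270.6 m^2. 1 hectare = 10000 m^2, so 1331270.6 m^2 = 1331270.6 / 10000 = 133.12706 hectare ≈ 133.1 hectare (4 s.f.).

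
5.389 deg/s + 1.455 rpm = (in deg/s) 1 deg/s = 0.017453293 rad/s, so 5.389 deg/s = 5.389 * 0.017453293 = 0.094055793 rad/s. 1 rpm = 0.10471976 rad/s, so 1.455 rpm = 1.455 * 0.10471976 = 0.15236724 rad/s. Sum: 0.094055793 + 0.15236724 = 0.24642304 rad/s. 1 deg/s = 0.017453293 rad/s, so 0.24642304 rad/s = 0.24642304 / 0.017453293 = 14.119 deg/s ≈ 14.12 deg/s (4 s.f.). Final answer: 14.12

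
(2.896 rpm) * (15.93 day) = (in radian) 1 rpm = 0.10471976 rad/s, so 2.896 rpm = 2.896 * 0.10471976 = 0.30326841 rad/s. 1 day = 86400 s, so 15.93 day = 15.93 * 86400 = 1376352 s. Combine: 0.30326841 rad/s * 1376352 s = 417404.08 rad. 417404.08 rad = 417404.08 radian ≈ 4.174e+05 radian (4 s.f.). Final answer: 4.174e+05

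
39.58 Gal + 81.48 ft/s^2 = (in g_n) 2.573. Check: 1 Gal = 0.01 m/s^2, so 39.58 Gal = 39.58 * 0.01 = 0.3958 m/s^2. 1 ft/s^2 = 0.3048 m/s^2, so 81.48 ft/s^2 = 81.48 * 0.3048 = 24.835104 m/s^2. Sum: 0.3958 + 24.835104 = 25.230904 m/s^2. 1 g_n = 9.80665 m/s^2, so 25.230904 m/s^2 = 25.230904 / 9.80665 = 2.5728362 g_n ≈ 2.573 g_n (4 s.f.).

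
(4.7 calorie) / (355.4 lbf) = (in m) 1 calorie = 4.184 J, so 4.7 calorie = 4.7 * 4.184 = 19.6648 J. 1 lbf = 4.4482216 N, so 355.4 lbf = 355.4 * 4.4482216 = 1580.898 N. Combine: 19.6648 J / 1580.898 N = 0.012439006 m. Result: 0.012439006 m ≈ 0.01244 m (4 s.f.). Final answer: 0.01244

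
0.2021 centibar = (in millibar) 2.021. Check: 1 centibar = 1000 Pa, so 0.2021 centibar = 0.2021 * 1000 = 202.1 Pa. 1 millibar = 100 Pa, so 202.1 Pa = 202.1 / 100 = 2.021 millibar.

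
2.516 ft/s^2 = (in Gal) 1 ft/s^2 = 0.3048 m/s^2, so 2.516 ft/s^2 = 2.516 * 0.3048 = 0.7668768 m/s^2. 1 Gal = 0.01 m/s^2, so 0.7668768 m/s^2 = 0.7668768 / 0.01 = 76.68768 Gal ≈ 76.69 Gal (4 s.f.). Final answer: 76.69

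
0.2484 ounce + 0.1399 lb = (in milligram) 7.05e+04. Check: 1 ounce = 0.028349523 kg, so 0.2484 ounce = 0.2484 * 0.028349523 = 0.0070420215 kg. 1 lb = 0.45359237 kg, so 0.1399 lb = 0.1399 * 0.45359237 = 0.063457573 kg. Sum: 0.0070420215 + 0.063457573 = 0.070499594 kg. 1 milligram = 1e-06 kg, so 0.070499594 kg = 0.070499594 / 1e-06 = 70499.594 milligram ≈ 7.05e+04 milligram (4 s.f.).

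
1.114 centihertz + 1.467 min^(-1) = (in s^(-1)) 1 centihertz = 0.01 Hz, so 1.114 centihertz = 1.114 * 0.01 = 0.01114 Hz. 1 min^(-1) = 0.016666667 Hz, so 1.467 min^(-1) = 1.467 * 0.016666667 = 0.02445 Hz. Sum: 0.01114 + 0.02445 = 0.03559 Hz. 0.03559 Hz = 0.03559 s^(-1). Final answer: 0.03559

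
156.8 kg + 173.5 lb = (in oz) 8307. Check: 156.8 kg is already in kg. 1 lb = 0.45359237 kg, so 173.5 lb = 173.5 * 0.45359237 = 78.698276 kg. Sum: 156.8 + 78.698276 = 235.49828 kg. 1 oz = 0.028349523 kg, so 235.49828 kg = 235.49828 / 0.028349523 = 8306.9572 oz ≈ 8307 oz (4 s.f.).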